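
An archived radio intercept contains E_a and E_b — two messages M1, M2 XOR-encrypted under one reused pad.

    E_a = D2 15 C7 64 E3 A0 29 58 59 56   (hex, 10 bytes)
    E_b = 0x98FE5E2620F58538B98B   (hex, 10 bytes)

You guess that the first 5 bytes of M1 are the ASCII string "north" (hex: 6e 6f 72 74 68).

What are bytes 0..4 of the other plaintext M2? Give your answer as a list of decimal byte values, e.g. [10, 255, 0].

[36, 132, 235, 54, 171]

First, E_a ⊕ E_b = (M1 ⊕ K) ⊕ (M2 ⊕ K) = M1 ⊕ M2, so the key drops out. Then M2 = (M1 ⊕ M2) ⊕ M1 over the first 5 bytes.
byte 0: (d2 XOR 98) XOR 6e = 4a XOR 6e = 24
byte 1: (15 XOR fe) XOR 6f = eb XOR 6f = 84
byte 2: (c7 XOR 5e) XOR 72 = 99 XOR 72 = eb
byte 3: (64 XOR 26) XOR 74 = 42 XOR 74 = 36
byte 4: (e3 XOR 20) XOR 68 = c3 XOR 68 = ab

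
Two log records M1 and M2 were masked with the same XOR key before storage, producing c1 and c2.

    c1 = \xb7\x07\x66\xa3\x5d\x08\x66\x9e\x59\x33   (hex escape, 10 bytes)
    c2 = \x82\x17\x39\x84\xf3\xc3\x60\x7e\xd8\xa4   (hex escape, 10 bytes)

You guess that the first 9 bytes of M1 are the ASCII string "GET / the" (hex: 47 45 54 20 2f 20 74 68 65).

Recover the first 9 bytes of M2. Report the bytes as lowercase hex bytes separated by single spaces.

First, c1 ⊕ c2 = (M1 ⊕ K) ⊕ (M2 ⊕ K) = M1 ⊕ M2, so the key drops out. Then M2 = (M1 ⊕ M2) ⊕ M1 over the first 9 bytes.
byte 0: (b7 ^ 82) ^ 47 = 35 ^ 47 = 72
byte 1: (07 ^ 17) ^ 45 = 10 ^ 45 = 55
byte 2: (66 ^ 39) ^ 54 = 5f ^ 54 = 0b
byte 3: (a3 ^ 84) ^ 20 = 27 ^ 20 = 07
byte 4: (5d ^ f3) ^ 2f = ae ^ 2f = 81
byte 5: (08 ^ c3) ^ 20 = cb ^ 20 = eb
byte 6: (66 ^ 60) ^ 74 = 06 ^ 74 = 72
byte 7: (9e ^ 7e) ^ 68 = e0 ^ 68 = 88
byte 8: (59 ^ d8) ^ 65 = 81 ^ 65 = e4

72 55 0b 07 81 eb 72 88 e4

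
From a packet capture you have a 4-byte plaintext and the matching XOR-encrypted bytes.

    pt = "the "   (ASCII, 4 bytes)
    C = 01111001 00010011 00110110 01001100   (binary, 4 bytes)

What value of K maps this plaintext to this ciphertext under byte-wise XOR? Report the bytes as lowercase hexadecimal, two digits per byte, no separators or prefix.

Since C = pt ⊕ K, XORing both sides with pt gives K = pt ⊕ C.
01110100 XOR 01111001 = 00001101
01101000 XOR 00010011 = 01111011
01100101 XOR 00110110 = 01010011
00100000 XOR 01001100 = 01101100

0d7b536c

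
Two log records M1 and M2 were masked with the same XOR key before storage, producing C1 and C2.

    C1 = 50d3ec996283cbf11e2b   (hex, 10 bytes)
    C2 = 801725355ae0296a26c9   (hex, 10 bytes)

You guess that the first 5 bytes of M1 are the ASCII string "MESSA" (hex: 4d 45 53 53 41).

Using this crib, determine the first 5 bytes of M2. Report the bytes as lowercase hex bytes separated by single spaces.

9d 81 9a ff 79

First, C1 ⊕ C2 = (M1 ⊕ K) ⊕ (M2 ⊕ K) = M1 ⊕ M2, so the key drops out. Then M2 = (M1 ⊕ M2) ⊕ M1 over the first 5 bytes.
byte 0: (50 XOR 80) XOR 4d = d0 XOR 4d = 9d
byte 1: (d3 XOR 17) XOR 45 = c4 XOR 45 = 81
byte 2: (ec XOR 25) XOR 53 = c9 XOR 53 = 9a
byte 3: (99 XOR 35) XOR 53 = ac XOR 53 = ff
byte 4: (62 XOR 5a) XOR 41 = 38 XOR 41 = 79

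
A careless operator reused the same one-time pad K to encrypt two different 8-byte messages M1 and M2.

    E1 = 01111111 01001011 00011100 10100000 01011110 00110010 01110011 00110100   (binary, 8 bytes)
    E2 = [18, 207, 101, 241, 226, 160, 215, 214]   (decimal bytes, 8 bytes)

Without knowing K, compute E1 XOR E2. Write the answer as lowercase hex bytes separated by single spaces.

E1 ⊕ E2 = (M1 ⊕ K) ⊕ (M2 ⊕ K) = M1 ⊕ M2 — the shared key cancels under XOR.
byte 0: 127 xor  18 = 109
byte 1:  75 xor 207 = 132
byte 2:  28 xor 101 = 121
byte 3: 160 xor 241 =  81
byte 4:  94 xor 226 = 188
byte 5:  50 xor 160 = 146
byte 6: 115 xor 215 = 164
byte 7:  52 xor 214 = 226

6d 84 79 51 bc 92 a4 e2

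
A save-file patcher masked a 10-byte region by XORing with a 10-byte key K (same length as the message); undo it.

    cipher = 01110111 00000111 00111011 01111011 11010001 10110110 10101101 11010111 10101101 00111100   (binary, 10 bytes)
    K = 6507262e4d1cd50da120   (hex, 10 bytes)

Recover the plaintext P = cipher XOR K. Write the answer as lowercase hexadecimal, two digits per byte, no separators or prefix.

XOR is its own inverse, so applying the key byte-wise gives the result directly.
77 ⊕ 65 = 12
07 ⊕ 07 = 00
3b ⊕ 26 = 1d
7b ⊕ 2e = 55
d1 ⊕ 4d = 9c
b6 ⊕ 1c = aa
ad ⊕ d5 = 78
d7 ⊕ 0d = da
ad ⊕ a1 = 0c
3c ⊕ 20 = 1c

12001d559caa78da0c1c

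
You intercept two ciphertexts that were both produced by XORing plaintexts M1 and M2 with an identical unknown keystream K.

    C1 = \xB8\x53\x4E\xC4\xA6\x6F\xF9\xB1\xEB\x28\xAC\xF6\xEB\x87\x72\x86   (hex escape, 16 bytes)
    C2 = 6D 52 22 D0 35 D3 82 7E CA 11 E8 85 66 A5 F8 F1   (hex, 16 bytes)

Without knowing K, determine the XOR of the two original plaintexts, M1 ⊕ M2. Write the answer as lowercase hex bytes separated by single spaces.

d5 01 6c 14 93 bc 7b cf 21 39 44 73 8d 22 8a 77

C1 ⊕ C2 = (M1 ⊕ K) ⊕ (M2 ⊕ K) = M1 ⊕ M2 — the shared key cancels under XOR.
byte 0: b8 XOR 6d = d5
byte 1: 53 XOR 52 = 01
byte 2: 4e XOR 22 = 6c
byte 3: c4 XOR d0 = 14
byte 4: a6 XOR 35 = 93
byte 5: 6f XOR d3 = bc
byte 6: f9 XOR 82 = 7b
byte 7: b1 XOR 7e = cf
byte 8: eb XOR ca = 21
byte 9: 28 XOR 11 = 39
byte 10: ac XOR e8 = 44
byte 11: f6 XOR 85 = 73
byte 12: eb XOR 66 = 8d
byte 13: 87 XOR a5 = 22
byte 14: 72 XOR f8 = 8a
byte 15: 86 XOR f1 = 77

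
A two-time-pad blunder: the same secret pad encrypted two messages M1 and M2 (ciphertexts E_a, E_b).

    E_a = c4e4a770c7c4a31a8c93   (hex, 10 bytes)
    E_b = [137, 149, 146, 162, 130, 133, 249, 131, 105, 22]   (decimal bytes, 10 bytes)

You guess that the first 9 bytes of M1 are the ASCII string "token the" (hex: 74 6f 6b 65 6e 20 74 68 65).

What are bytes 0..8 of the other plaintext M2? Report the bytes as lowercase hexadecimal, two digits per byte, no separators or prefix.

First, E_a ⊕ E_b = (M1 ⊕ K) ⊕ (M2 ⊕ K) = M1 ⊕ M2, so the key drops out. Then M2 = (M1 ⊕ M2) ⊕ M1 over the first 9 bytes.
byte 0: (c4 xor 89) xor 74 = 4d xor 74 = 39
byte 1: (e4 xor 95) xor 6f = 71 xor 6f = 1e
byte 2: (a7 xor 92) xor 6b = 35 xor 6b = 5e
byte 3: (70 xor a2) xor 65 = d2 xor 65 = b7
byte 4: (c7 xor 82) xor 6e = 45 xor 6e = 2b
byte 5: (c4 xor 85) xor 20 = 41 xor 20 = 61
byte 6: (a3 xor f9) xor 74 = 5a xor 74 = 2e
byte 7: (1a xor 83) xor 68 = 99 xor 68 = f1
byte 8: (8c xor 69) xor 65 = e5 xor 65 = 80

391e5eb72b612ef180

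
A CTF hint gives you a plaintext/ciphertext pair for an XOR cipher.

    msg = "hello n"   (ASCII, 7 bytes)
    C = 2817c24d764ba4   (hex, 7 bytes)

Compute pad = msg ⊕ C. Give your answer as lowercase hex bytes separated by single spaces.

Since C = msg ⊕ pad, XORing both sides with msg gives pad = msg ⊕ C.
01101000 xor 00101000 = 01000000
01100101 xor 00010111 = 01110010
01101100 xor 11000010 = 10101110
01101100 xor 01001101 = 00100001
01101111 xor 01110110 = 00011001
00100000 xor 01001011 = 01101011
01101110 xor 10100100 = 11001010

40 72 ae 21 19 6b ca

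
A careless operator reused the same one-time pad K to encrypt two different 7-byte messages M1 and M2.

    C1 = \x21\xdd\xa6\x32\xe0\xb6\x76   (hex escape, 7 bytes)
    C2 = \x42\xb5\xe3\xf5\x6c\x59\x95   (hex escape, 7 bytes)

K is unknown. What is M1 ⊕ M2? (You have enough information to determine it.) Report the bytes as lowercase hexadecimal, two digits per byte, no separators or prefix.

636845c78cefe3

C1 ⊕ C2 = (M1 ⊕ K) ⊕ (M2 ⊕ K) = M1 ⊕ M2 — the shared key cancels under XOR.
21 xor 42 = 63
dd xor b5 = 68
a6 xor e3 = 45
32 xor f5 = c7
e0 xor 6c = 8c
b6 xor 59 = ef
76 xor 95 = e3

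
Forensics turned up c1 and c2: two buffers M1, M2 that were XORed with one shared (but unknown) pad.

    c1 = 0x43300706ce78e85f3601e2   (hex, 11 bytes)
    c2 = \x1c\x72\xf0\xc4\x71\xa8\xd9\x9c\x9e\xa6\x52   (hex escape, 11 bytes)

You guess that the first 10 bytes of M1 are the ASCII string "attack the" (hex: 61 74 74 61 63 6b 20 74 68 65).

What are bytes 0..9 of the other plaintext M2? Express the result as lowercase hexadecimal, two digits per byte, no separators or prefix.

3e3683a3dcbb11b7c0c2

First, c1 ⊕ c2 = (M1 ⊕ K) ⊕ (M2 ⊕ K) = M1 ⊕ M2, so the key drops out. Then M2 = (M1 ⊕ M2) ⊕ M1 over the first 10 bytes.
byte 0: (43 xor 1c) xor 61 = 5f xor 61 = 3e
byte 1: (30 xor 72) xor 74 = 42 xor 74 = 36
byte 2: (07 xor f0) xor 74 = f7 xor 74 = 83
byte 3: (06 xor c4) xor 61 = c2 xor 61 = a3
byte 4: (ce xor 71) xor 63 = bf xor 63 = dc
byte 5: (78 xor a8) xor 6b = d0 xor 6b = bb
byte 6: (e8 xor d9) xor 20 = 31 xor 20 = 11
byte 7: (5f xor 9c) xor 74 = c3 xor 74 = b7
byte 8: (36 xor 9e) xor 68 = a8 xor 68 = c0
byte 9: (01 xor a6) xor 65 = a7 xor 65 = c2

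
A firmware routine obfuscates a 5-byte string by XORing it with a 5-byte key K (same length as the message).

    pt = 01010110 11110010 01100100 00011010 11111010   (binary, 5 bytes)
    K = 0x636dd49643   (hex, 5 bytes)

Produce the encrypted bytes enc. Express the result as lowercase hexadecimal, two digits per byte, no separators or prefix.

359fb08cb9

XOR is its own inverse, so applying the key byte-wise gives the result directly.
byte 0: 56 XOR 63 = 35
byte 1: f2 XOR 6d = 9f
byte 2: 64 XOR d4 = b0
byte 3: 1a XOR 96 = 8c
byte 4: fa XOR 43 = b9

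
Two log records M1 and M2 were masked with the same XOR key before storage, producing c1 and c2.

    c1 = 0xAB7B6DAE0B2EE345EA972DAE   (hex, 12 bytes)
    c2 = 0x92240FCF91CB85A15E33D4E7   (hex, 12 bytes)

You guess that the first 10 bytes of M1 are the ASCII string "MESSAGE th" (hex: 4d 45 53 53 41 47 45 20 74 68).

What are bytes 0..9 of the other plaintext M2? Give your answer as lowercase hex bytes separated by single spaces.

74 1a 31 32 db a2 23 c4 c0 cc

First, c1 ⊕ c2 = (M1 ⊕ K) ⊕ (M2 ⊕ K) = M1 ⊕ M2, so the key drops out. Then M2 = (M1 ⊕ M2) ⊕ M1 over the first 10 bytes.
byte 0: (ab ⊕ 92) ⊕ 4d = 39 ⊕ 4d = 74
byte 1: (7b ⊕ 24) ⊕ 45 = 5f ⊕ 45 = 1a
byte 2: (6d ⊕ 0f) ⊕ 53 = 62 ⊕ 53 = 31
byte 3: (ae ⊕ cf) ⊕ 53 = 61 ⊕ 53 = 32
byte 4: (0b ⊕ 91) ⊕ 41 = 9a ⊕ 41 = db
byte 5: (2e ⊕ cb) ⊕ 47 = e5 ⊕ 47 = a2
byte 6: (e3 ⊕ 85) ⊕ 45 = 66 ⊕ 45 = 23
byte 7: (45 ⊕ a1) ⊕ 20 = e4 ⊕ 20 = c4
byte 8: (ea ⊕ 5e) ⊕ 74 = b4 ⊕ 74 = c0
byte 9: (97 ⊕ 33) ⊕ 68 = a4 ⊕ 68 = cc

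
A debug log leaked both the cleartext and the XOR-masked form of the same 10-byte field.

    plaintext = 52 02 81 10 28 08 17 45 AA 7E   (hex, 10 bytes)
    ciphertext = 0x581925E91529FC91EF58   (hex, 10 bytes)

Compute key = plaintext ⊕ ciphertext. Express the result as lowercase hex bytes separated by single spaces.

0a 1b a4 f9 3d 21 eb d4 45 26

Since ciphertext = plaintext ⊕ key, XORing both sides with plaintext gives key = plaintext ⊕ ciphertext.
52 xor 58 = 0a
02 xor 19 = 1b
81 xor 25 = a4
10 xor e9 = f9
28 xor 15 = 3d
08 xor 29 = 21
17 xor fc = eb
45 xor 91 = d4
aa xor ef = 45
7e xor 58 = 26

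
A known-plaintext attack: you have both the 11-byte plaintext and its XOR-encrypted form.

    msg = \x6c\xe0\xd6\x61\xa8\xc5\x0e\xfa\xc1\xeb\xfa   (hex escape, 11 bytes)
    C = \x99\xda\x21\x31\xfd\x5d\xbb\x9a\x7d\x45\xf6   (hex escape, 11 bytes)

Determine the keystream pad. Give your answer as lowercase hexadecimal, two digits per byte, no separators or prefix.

f53af7505598b560bcae0c

Since C = msg ⊕ pad, XORing both sides with msg gives pad = msg ⊕ C.
6c ^ 99 = f5
e0 ^ da = 3a
d6 ^ 21 = f7
61 ^ 31 = 50
a8 ^ fd = 55
c5 ^ 5d = 98
0e ^ bb = b5
fa ^ 9a = 60
c1 ^ 7d = bc
eb ^ 45 = ae
fa ^ f6 = 0c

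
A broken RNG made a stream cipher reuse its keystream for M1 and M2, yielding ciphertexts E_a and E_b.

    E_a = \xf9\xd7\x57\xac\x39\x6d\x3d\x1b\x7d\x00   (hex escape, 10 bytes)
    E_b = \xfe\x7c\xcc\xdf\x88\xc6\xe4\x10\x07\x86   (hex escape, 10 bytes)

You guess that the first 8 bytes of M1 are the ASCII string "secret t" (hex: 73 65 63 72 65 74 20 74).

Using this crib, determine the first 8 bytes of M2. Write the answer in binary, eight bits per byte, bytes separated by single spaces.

First, E_a ⊕ E_b = (M1 ⊕ K) ⊕ (M2 ⊕ K) = M1 ⊕ M2, so the key drops out. Then M2 = (M1 ⊕ M2) ⊕ M1 over the first 8 bytes.
byte 0: (f9 ^ fe) ^ 73 = 07 ^ 73 = 74
byte 1: (d7 ^ 7c) ^ 65 = ab ^ 65 = ce
byte 2: (57 ^ cc) ^ 63 = 9b ^ 63 = f8
byte 3: (ac ^ df) ^ 72 = 73 ^ 72 = 01
byte 4: (39 ^ 88) ^ 65 = b1 ^ 65 = d4
byte 5: (6d ^ c6) ^ 74 = ab ^ 74 = df
byte 6: (3d ^ e4) ^ 20 = d9 ^ 20 = f9
byte 7: (1b ^ 10) ^ 74 = 0b ^ 74 = 7f

01110100 11001110 11111000 00000001 11010100 11011111 11111001 01111111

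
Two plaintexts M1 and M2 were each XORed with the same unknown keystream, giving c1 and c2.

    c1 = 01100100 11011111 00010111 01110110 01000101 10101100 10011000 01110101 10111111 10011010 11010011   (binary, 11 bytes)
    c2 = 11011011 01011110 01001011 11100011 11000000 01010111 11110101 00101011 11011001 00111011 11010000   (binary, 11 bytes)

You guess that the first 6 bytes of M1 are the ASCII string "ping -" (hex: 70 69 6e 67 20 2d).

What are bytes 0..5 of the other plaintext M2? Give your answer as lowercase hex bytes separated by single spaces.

First, c1 ⊕ c2 = (M1 ⊕ K) ⊕ (M2 ⊕ K) = M1 ⊕ M2, so the key drops out. Then M2 = (M1 ⊕ M2) ⊕ M1 over the first 6 bytes.
byte 0: (64 xor db) xor 70 = bf xor 70 = cf
byte 1: (df xor 5e) xor 69 = 81 xor 69 = e8
byte 2: (17 xor 4b) xor 6e = 5c xor 6e = 32
byte 3: (76 xor e3) xor 67 = 95 xor 67 = f2
byte 4: (45 xor c0) xor 20 = 85 xor 20 = a5
byte 5: (ac xor 57) xor 2d = fb xor 2d = d6

cf e8 32 f2 a5 d6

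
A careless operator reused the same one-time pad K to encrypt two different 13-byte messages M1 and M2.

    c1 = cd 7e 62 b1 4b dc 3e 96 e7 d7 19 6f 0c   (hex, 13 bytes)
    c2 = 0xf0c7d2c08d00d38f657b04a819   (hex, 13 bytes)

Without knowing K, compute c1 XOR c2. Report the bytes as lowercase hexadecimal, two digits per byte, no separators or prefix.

c1 ⊕ c2 = (M1 ⊕ K) ⊕ (M2 ⊕ K) = M1 ⊕ M2 — the shared key cancels under XOR.
11001101 ⊕ 11110000 = 00111101
01111110 ⊕ 11000111 = 10111001
01100010 ⊕ 11010010 = 10110000
10110001 ⊕ 11000000 = 01110001
01001011 ⊕ 10001101 = 11000110
11011100 ⊕ 00000000 = 11011100
00111110 ⊕ 11010011 = 11101101
10010110 ⊕ 10001111 = 00011001
11100111 ⊕ 01100101 = 10000010
11010111 ⊕ 01111011 = 10101100
00011001 ⊕ 00000100 = 00011101
01101111 ⊕ 10101000 = 11000111
00001100 ⊕ 00011001 = 00010101

3db9b071c6dced1982ac1dc715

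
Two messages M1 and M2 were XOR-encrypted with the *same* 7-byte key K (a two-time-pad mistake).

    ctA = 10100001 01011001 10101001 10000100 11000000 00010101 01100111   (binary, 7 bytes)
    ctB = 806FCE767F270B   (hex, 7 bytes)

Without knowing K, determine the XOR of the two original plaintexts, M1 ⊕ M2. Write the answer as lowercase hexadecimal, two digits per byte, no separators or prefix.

213667f2bf326c

ctA ⊕ ctB = (M1 ⊕ K) ⊕ (M2 ⊕ K) = M1 ⊕ M2 — the shared key cancels under XOR.
10100001 ⊕ 10000000 = 00100001
01011001 ⊕ 01101111 = 00110110
10101001 ⊕ 11001110 = 01100111
10000100 ⊕ 01110110 = 11110010
11000000 ⊕ 01111111 = 10111111
00010101 ⊕ 00100111 = 00110010
01100111 ⊕ 00001011 = 01101100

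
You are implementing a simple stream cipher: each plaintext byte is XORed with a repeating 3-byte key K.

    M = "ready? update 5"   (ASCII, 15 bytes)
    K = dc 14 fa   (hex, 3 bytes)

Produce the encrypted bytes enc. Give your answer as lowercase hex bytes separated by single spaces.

ae 71 9b b8 6d c5 fc 61 8a b8 75 8e b9 34 cf

The 3-byte key repeats, so the effective keystream is dc 14 fa dc 14 fa dc 14 fa dc 14 fa dc 14 fa.
byte 0: 114 xor 220 = 174
byte 1: 101 xor  20 = 113
byte 2:  97 xor 250 = 155
byte 3: 100 xor 220 = 184
byte 4: 121 xor  20 = 109
byte 5:  63 xor 250 = 197
byte 6:  32 xor 220 = 252
byte 7: 117 xor  20 =  97
byte 8: 112 xor 250 = 138
byte 9: 100 xor 220 = 184
byte 10:  97 xor  20 = 117
byte 11: 116 xor 250 = 142
byte 12: 101 xor 220 = 185
byte 13:  32 xor  20 =  52
byte 14:  53 xor 250 = 207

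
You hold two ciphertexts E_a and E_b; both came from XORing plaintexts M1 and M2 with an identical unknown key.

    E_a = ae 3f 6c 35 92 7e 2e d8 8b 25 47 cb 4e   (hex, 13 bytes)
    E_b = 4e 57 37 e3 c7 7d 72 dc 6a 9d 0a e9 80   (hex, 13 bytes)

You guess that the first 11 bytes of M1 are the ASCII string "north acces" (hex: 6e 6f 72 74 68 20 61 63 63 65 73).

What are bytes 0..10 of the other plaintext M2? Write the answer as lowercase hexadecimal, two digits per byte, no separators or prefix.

8e0729a23d233d6782dd3e

First, E_a ⊕ E_b = (M1 ⊕ K) ⊕ (M2 ⊕ K) = M1 ⊕ M2, so the key drops out. Then M2 = (M1 ⊕ M2) ⊕ M1 over the first 11 bytes.
byte 0: (ae ^ 4e) ^ 6e = e0 ^ 6e = 8e
byte 1: (3f ^ 57) ^ 6f = 68 ^ 6f = 07
byte 2: (6c ^ 37) ^ 72 = 5b ^ 72 = 29
byte 3: (35 ^ e3) ^ 74 = d6 ^ 74 = a2
byte 4: (92 ^ c7) ^ 68 = 55 ^ 68 = 3d
byte 5: (7e ^ 7d) ^ 20 = 03 ^ 20 = 23
byte 6: (2e ^ 72) ^ 61 = 5c ^ 61 = 3d
byte 7: (d8 ^ dc) ^ 63 = 04 ^ 63 = 67
byte 8: (8b ^ 6a) ^ 63 = e1 ^ 63 = 82
byte 9: (25 ^ 9d) ^ 65 = b8 ^ 65 = dd
byte 10: (47 ^ 0a) ^ 73 = 4d ^ 73 = 3e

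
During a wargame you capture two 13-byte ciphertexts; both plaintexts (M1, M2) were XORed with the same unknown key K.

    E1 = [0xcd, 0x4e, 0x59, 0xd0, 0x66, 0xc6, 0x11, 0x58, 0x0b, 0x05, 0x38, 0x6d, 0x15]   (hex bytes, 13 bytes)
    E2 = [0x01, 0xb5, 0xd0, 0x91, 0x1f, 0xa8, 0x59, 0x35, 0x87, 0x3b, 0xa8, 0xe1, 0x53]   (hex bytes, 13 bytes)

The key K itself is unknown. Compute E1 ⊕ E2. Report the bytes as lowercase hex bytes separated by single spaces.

cc fb 89 41 79 6e 48 6d 8c 3e 90 8c 46

E1 ⊕ E2 = (M1 ⊕ K) ⊕ (M2 ⊕ K) = M1 ⊕ M2 — the shared key cancels under XOR.
cd XOR 01 = cc
4e XOR b5 = fb
59 XOR d0 = 89
d0 XOR 91 = 41
66 XOR 1f = 79
c6 XOR a8 = 6e
11 XOR 59 = 48
58 XOR 35 = 6d
0b XOR 87 = 8c
05 XOR 3b = 3e
38 XOR a8 = 90
6d XOR e1 = 8c
15 XOR 53 = 46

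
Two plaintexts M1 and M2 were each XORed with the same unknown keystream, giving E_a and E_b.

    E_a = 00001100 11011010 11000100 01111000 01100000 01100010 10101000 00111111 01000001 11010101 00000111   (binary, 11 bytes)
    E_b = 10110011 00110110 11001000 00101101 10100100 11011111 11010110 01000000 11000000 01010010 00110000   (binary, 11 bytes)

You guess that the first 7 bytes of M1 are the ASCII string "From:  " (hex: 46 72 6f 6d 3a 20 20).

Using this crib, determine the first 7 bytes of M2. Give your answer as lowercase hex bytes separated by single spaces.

First, E_a ⊕ E_b = (M1 ⊕ K) ⊕ (M2 ⊕ K) = M1 ⊕ M2, so the key drops out. Then M2 = (M1 ⊕ M2) ⊕ M1 over the first 7 bytes.
byte 0: (0c ^ b3) ^ 46 = bf ^ 46 = f9
byte 1: (da ^ 36) ^ 72 = ec ^ 72 = 9e
byte 2: (c4 ^ c8) ^ 6f = 0c ^ 6f = 63
byte 3: (78 ^ 2d) ^ 6d = 55 ^ 6d = 38
byte 4: (60 ^ a4) ^ 3a = c4 ^ 3a = fe
byte 5: (62 ^ df) ^ 20 = bd ^ 20 = 9d
byte 6: (a8 ^ d6) ^ 20 = 7e ^ 20 = 5e

f9 9e 63 38 fe 9d 5e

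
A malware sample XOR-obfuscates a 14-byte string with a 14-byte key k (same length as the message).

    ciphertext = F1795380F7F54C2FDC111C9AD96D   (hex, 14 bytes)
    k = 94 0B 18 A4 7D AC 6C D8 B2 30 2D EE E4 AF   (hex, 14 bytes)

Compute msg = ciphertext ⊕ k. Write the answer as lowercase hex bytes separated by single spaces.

f1 ⊕ 94 = 65
79 ⊕ 0b = 72
53 ⊕ 18 = 4b
80 ⊕ a4 = 24
f7 ⊕ 7d = 8a
f5 ⊕ ac = 59
4c ⊕ 6c = 20
2f ⊕ d8 = f7
dc ⊕ b2 = 6e
11 ⊕ 30 = 21
1c ⊕ 2d = 31
9a ⊕ ee = 74
d9 ⊕ e4 = 3d
6d ⊕ af = c2

65 72 4b 24 8a 59 20 f7 6e 21 31 74 3d c2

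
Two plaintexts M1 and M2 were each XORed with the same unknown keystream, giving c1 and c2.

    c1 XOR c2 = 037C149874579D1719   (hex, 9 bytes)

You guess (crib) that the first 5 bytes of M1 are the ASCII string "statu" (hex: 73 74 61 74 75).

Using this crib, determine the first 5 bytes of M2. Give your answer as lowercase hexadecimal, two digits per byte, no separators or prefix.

Since c1 ⊕ c2 = M1 ⊕ M2, XORing with the guessed M1 bytes yields the corresponding M2 bytes: M2 = (c1 ⊕ c2) ⊕ M1.
  3 ^ 115 = 112
124 ^ 116 =   8
 20 ^  97 = 117
152 ^ 116 = 236
116 ^ 117 =   1

700875ec01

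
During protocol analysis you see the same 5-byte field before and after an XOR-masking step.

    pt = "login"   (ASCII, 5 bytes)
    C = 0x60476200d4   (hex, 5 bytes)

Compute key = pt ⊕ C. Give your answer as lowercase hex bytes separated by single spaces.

0c 28 05 69 ba

Since C = pt ⊕ key, XORing both sides with pt gives key = pt ⊕ C.
108 XOR  96 =  12
111 XOR  71 =  40
103 XOR  98 =   5
105 XOR   0 = 105
110 XOR 212 = 186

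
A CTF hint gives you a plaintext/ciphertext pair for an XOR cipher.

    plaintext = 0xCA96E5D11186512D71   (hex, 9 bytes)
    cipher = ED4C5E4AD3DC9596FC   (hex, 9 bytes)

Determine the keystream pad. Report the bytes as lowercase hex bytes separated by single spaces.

27 da bb 9b c2 5a c4 bb 8d

Since cipher = plaintext ⊕ pad, XORing both sides with plaintext gives pad = plaintext ⊕ cipher.
byte 0: ca ⊕ ed = 27
byte 1: 96 ⊕ 4c = da
byte 2: e5 ⊕ 5e = bb
byte 3: d1 ⊕ 4a = 9b
byte 4: 11 ⊕ d3 = c2
byte 5: 86 ⊕ dc = 5a
byte 6: 51 ⊕ 95 = c4
byte 7: 2d ⊕ 96 = bb
byte 8: 71 ⊕ fc = 8d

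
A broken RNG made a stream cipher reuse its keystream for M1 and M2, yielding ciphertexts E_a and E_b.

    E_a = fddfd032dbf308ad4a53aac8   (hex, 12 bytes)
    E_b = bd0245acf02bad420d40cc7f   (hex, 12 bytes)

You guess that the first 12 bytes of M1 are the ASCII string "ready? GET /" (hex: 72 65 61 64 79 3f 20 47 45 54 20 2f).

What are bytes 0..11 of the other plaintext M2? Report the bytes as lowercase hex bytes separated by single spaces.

First, E_a ⊕ E_b = (M1 ⊕ K) ⊕ (M2 ⊕ K) = M1 ⊕ M2, so the key drops out. Then M2 = (M1 ⊕ M2) ⊕ M1 over the first 12 bytes.
byte 0: (fd xor bd) xor 72 = 40 xor 72 = 32
byte 1: (df xor 02) xor 65 = dd xor 65 = b8
byte 2: (d0 xor 45) xor 61 = 95 xor 61 = f4
byte 3: (32 xor ac) xor 64 = 9e xor 64 = fa
byte 4: (db xor f0) xor 79 = 2b xor 79 = 52
byte 5: (f3 xor 2b) xor 3f = d8 xor 3f = e7
byte 6: (08 xor ad) xor 20 = a5 xor 20 = 85
byte 7: (ad xor 42) xor 47 = ef xor 47 = a8
byte 8: (4a xor 0d) xor 45 = 47 xor 45 = 02
byte 9: (53 xor 40) xor 54 = 13 xor 54 = 47
byte 10: (aa xor cc) xor 20 = 66 xor 20 = 46
byte 11: (c8 xor 7f) xor 2f = b7 xor 2f = 98

32 b8 f4 fa 52 e7 85 a8 02 47 46 98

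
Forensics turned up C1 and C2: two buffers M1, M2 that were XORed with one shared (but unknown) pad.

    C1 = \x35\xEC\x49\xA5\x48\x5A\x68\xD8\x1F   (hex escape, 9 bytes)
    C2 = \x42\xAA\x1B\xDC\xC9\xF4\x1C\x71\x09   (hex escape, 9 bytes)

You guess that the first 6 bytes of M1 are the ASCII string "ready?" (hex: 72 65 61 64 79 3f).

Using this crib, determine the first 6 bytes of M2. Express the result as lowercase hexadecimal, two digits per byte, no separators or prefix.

0523331df891

First, C1 ⊕ C2 = (M1 ⊕ K) ⊕ (M2 ⊕ K) = M1 ⊕ M2, so the key drops out. Then M2 = (M1 ⊕ M2) ⊕ M1 over the first 6 bytes.
byte 0: (35 XOR 42) XOR 72 = 77 XOR 72 = 05
byte 1: (ec XOR aa) XOR 65 = 46 XOR 65 = 23
byte 2: (49 XOR 1b) XOR 61 = 52 XOR 61 = 33
byte 3: (a5 XOR dc) XOR 64 = 79 XOR 64 = 1d
byte 4: (48 XOR c9) XOR 79 = 81 XOR 79 = f8
byte 5: (5a XOR f4) XOR 3f = ae XOR 3f = 91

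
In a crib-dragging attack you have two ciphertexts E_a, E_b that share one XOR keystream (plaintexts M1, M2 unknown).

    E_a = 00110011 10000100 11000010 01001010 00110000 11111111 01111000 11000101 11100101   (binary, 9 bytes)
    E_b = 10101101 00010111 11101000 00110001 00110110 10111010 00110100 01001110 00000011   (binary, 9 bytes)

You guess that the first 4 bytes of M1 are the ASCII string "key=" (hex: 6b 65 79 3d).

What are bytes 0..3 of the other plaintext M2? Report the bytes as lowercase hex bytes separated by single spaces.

f5 f6 53 46

First, E_a ⊕ E_b = (M1 ⊕ K) ⊕ (M2 ⊕ K) = M1 ⊕ M2, so the key drops out. Then M2 = (M1 ⊕ M2) ⊕ M1 over the first 4 bytes.
byte 0: (33 xor ad) xor 6b = 9e xor 6b = f5
byte 1: (84 xor 17) xor 65 = 93 xor 65 = f6
byte 2: (c2 xor e8) xor 79 = 2a xor 79 = 53
byte 3: (4a xor 31) xor 3d = 7b xor 3d = 46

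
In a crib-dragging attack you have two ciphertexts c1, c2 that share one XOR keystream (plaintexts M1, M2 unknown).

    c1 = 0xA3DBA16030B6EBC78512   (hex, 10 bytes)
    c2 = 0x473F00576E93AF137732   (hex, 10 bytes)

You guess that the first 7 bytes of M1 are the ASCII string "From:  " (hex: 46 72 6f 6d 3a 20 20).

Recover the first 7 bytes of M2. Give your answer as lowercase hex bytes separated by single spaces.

a2 96 ce 5a 64 05 64

First, c1 ⊕ c2 = (M1 ⊕ K) ⊕ (M2 ⊕ K) = M1 ⊕ M2, so the key drops out. Then M2 = (M1 ⊕ M2) ⊕ M1 over the first 7 bytes.
byte 0: (a3 ⊕ 47) ⊕ 46 = e4 ⊕ 46 = a2
byte 1: (db ⊕ 3f) ⊕ 72 = e4 ⊕ 72 = 96
byte 2: (a1 ⊕ 00) ⊕ 6f = a1 ⊕ 6f = ce
byte 3: (60 ⊕ 57) ⊕ 6d = 37 ⊕ 6d = 5a
byte 4: (30 ⊕ 6e) ⊕ 3a = 5e ⊕ 3a = 64
byte 5: (b6 ⊕ 93) ⊕ 20 = 25 ⊕ 20 = 05
byte 6: (eb ⊕ af) ⊕ 20 = 44 ⊕ 20 = 64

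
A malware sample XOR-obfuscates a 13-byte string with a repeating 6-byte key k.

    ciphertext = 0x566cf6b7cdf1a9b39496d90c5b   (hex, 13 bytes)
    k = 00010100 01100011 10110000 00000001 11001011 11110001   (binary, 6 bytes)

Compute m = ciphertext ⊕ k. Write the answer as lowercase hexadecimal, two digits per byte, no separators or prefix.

420f46b60600bdd0249712fd4f

The 6-byte key repeats, so the effective keystream is 14 63 b0 01 cb f1 14 63 b0 01 cb f1 14.
byte 0: 56 ^ 14 = 42
byte 1: 6c ^ 63 = 0f
byte 2: f6 ^ b0 = 46
byte 3: b7 ^ 01 = b6
byte 4: cd ^ cb = 06
byte 5: f1 ^ f1 = 00
byte 6: a9 ^ 14 = bd
byte 7: b3 ^ 63 = d0
byte 8: 94 ^ b0 = 24
byte 9: 96 ^ 01 = 97
byte 10: d9 ^ cb = 12
byte 11: 0c ^ f1 = fd
byte 12: 5b ^ 14 = 4f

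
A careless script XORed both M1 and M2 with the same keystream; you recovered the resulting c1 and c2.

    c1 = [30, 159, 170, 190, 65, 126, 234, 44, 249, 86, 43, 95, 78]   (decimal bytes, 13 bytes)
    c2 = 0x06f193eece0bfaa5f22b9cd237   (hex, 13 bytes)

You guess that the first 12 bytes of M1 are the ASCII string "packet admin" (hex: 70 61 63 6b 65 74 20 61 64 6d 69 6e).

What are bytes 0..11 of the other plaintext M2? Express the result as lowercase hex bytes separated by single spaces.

First, c1 ⊕ c2 = (M1 ⊕ K) ⊕ (M2 ⊕ K) = M1 ⊕ M2, so the key drops out. Then M2 = (M1 ⊕ M2) ⊕ M1 over the first 12 bytes.
byte 0: (1e ^ 06) ^ 70 = 18 ^ 70 = 68
byte 1: (9f ^ f1) ^ 61 = 6e ^ 61 = 0f
byte 2: (aa ^ 93) ^ 63 = 39 ^ 63 = 5a
byte 3: (be ^ ee) ^ 6b = 50 ^ 6b = 3b
byte 4: (41 ^ ce) ^ 65 = 8f ^ 65 = ea
byte 5: (7e ^ 0b) ^ 74 = 75 ^ 74 = 01
byte 6: (ea ^ fa) ^ 20 = 10 ^ 20 = 30
byte 7: (2c ^ a5) ^ 61 = 89 ^ 61 = e8
byte 8: (f9 ^ f2) ^ 64 = 0b ^ 64 = 6f
byte 9: (56 ^ 2b) ^ 6d = 7d ^ 6d = 10
byte 10: (2b ^ 9c) ^ 69 = b7 ^ 69 = de
byte 11: (5f ^ d2) ^ 6e = 8d ^ 6e = e3

68 0f 5a 3b ea 01 30 e8 6f 10 de e3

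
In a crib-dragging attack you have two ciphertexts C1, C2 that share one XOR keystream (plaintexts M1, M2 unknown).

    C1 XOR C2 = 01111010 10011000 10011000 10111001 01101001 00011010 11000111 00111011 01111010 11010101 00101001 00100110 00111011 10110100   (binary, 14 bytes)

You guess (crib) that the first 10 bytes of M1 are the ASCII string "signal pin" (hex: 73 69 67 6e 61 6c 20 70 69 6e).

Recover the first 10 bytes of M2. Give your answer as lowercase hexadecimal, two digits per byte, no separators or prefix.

09f1ffd70876e74b13bb

Since C1 ⊕ C2 = M1 ⊕ M2, XORing with the guessed M1 bytes yields the corresponding M2 bytes: M2 = (C1 ⊕ C2) ⊕ M1.
byte 0: 7a ⊕ 73 = 09
byte 1: 98 ⊕ 69 = f1
byte 2: 98 ⊕ 67 = ff
byte 3: b9 ⊕ 6e = d7
byte 4: 69 ⊕ 61 = 08
byte 5: 1a ⊕ 6c = 76
byte 6: c7 ⊕ 20 = e7
byte 7: 3b ⊕ 70 = 4b
byte 8: 7a ⊕ 69 = 13
byte 9: d5 ⊕ 6e = bb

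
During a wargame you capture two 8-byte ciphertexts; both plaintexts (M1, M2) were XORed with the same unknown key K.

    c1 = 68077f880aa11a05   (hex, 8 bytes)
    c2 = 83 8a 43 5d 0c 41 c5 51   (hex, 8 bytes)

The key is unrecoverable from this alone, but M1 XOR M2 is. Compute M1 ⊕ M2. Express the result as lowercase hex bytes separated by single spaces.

c1 ⊕ c2 = (M1 ⊕ K) ⊕ (M2 ⊕ K) = M1 ⊕ M2 — the shared key cancels under XOR.
byte 0: 01101000 XOR 10000011 = 11101011
byte 1: 00000111 XOR 10001010 = 10001101
byte 2: 01111111 XOR 01000011 = 00111100
byte 3: 10001000 XOR 01011101 = 11010101
byte 4: 00001010 XOR 00001100 = 00000110
byte 5: 10100001 XOR 01000001 = 11100000
byte 6: 00011010 XOR 11000101 = 11011111
byte 7: 00000101 XOR 01010001 = 01010100

eb 8d 3c d5 06 e0 df 54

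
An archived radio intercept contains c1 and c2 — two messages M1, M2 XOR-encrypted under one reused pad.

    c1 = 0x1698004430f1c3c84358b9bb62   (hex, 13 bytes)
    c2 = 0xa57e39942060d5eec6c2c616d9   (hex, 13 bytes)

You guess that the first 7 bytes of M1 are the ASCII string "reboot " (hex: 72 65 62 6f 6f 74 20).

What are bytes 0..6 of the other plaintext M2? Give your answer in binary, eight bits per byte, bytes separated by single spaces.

11000001 10000011 01011011 10111111 01111111 11100101 00110110

First, c1 ⊕ c2 = (M1 ⊕ K) ⊕ (M2 ⊕ K) = M1 ⊕ M2, so the key drops out. Then M2 = (M1 ⊕ M2) ⊕ M1 over the first 7 bytes.
byte 0: (16 xor a5) xor 72 = b3 xor 72 = c1
byte 1: (98 xor 7e) xor 65 = e6 xor 65 = 83
byte 2: (00 xor 39) xor 62 = 39 xor 62 = 5b
byte 3: (44 xor 94) xor 6f = d0 xor 6f = bf
byte 4: (30 xor 20) xor 6f = 10 xor 6f = 7f
byte 5: (f1 xor 60) xor 74 = 91 xor 74 = e5
byte 6: (c3 xor d5) xor 20 = 16 xor 20 = 36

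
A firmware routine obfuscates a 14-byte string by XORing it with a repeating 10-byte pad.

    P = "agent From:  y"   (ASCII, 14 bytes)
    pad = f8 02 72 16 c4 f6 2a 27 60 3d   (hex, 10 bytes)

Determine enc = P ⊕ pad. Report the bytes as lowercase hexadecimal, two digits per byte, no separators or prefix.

The 10-byte key repeats, so the effective keystream is f8 02 72 16 c4 f6 2a 27 60 3d f8 02 72 16.
byte 0:  97 ^ 248 = 153
byte 1: 103 ^   2 = 101
byte 2: 101 ^ 114 =  23
byte 3: 110 ^  22 = 120
byte 4: 116 ^ 196 = 176
byte 5:  32 ^ 246 = 214
byte 6:  70 ^  42 = 108
byte 7: 114 ^  39 =  85
byte 8: 111 ^  96 =  15
byte 9: 109 ^  61 =  80
byte 10:  58 ^ 248 = 194
byte 11:  32 ^   2 =  34
byte 12:  32 ^ 114 =  82
byte 13: 121 ^  22 = 111

99651778b0d66c550f50c222526f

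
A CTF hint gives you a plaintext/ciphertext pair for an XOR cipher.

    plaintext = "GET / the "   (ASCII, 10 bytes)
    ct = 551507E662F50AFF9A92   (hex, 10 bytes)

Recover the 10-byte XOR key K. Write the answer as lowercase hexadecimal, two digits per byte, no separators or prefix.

125053c64dd57e97ffb2

Since ct = plaintext ⊕ K, XORing both sides with plaintext gives K = plaintext ⊕ ct.
01000111 xor 01010101 = 00010010
01000101 xor 00010101 = 01010000
01010100 xor 00000111 = 01010011
00100000 xor 11100110 = 11000110
00101111 xor 01100010 = 01001101
00100000 xor 11110101 = 11010101
01110100 xor 00001010 = 01111110
01101000 xor 11111111 = 10010111
01100101 xor 10011010 = 11111111
00100000 xor 10010010 = 10110010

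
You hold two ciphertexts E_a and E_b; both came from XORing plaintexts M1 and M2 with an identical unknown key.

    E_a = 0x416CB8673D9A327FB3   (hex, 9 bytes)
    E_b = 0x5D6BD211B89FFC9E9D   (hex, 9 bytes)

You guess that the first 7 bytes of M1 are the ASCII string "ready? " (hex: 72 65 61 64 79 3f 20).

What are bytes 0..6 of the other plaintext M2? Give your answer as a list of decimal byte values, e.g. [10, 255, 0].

First, E_a ⊕ E_b = (M1 ⊕ K) ⊕ (M2 ⊕ K) = M1 ⊕ M2, so the key drops out. Then M2 = (M1 ⊕ M2) ⊕ M1 over the first 7 bytes.
byte 0: (41 ^ 5d) ^ 72 = 1c ^ 72 = 6e
byte 1: (6c ^ 6b) ^ 65 = 07 ^ 65 = 62
byte 2: (b8 ^ d2) ^ 61 = 6a ^ 61 = 0b
byte 3: (67 ^ 11) ^ 64 = 76 ^ 64 = 12
byte 4: (3d ^ b8) ^ 79 = 85 ^ 79 = fc
byte 5: (9a ^ 9f) ^ 3f = 05 ^ 3f = 3a
byte 6: (32 ^ fc) ^ 20 = ce ^ 20 = ee

[110, 98, 11, 18, 252, 58, 238]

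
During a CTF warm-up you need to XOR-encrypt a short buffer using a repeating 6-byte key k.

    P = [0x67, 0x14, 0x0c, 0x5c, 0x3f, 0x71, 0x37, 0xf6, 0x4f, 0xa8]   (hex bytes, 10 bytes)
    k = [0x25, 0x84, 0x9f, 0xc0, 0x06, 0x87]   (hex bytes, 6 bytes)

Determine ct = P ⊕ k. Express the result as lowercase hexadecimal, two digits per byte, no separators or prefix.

The 6-byte key repeats, so the effective keystream is 25 84 9f c0 06 87 25 84 9f c0.
byte 0: 01100111 ⊕ 00100101 = 01000010
byte 1: 00010100 ⊕ 10000100 = 10010000
byte 2: 00001100 ⊕ 10011111 = 10010011
byte 3: 01011100 ⊕ 11000000 = 10011100
byte 4: 00111111 ⊕ 00000110 = 00111001
byte 5: 01110001 ⊕ 10000111 = 11110110
byte 6: 00110111 ⊕ 00100101 = 00010010
byte 7: 11110110 ⊕ 10000100 = 01110010
byte 8: 01001111 ⊕ 10011111 = 11010000
byte 9: 10101000 ⊕ 11000000 = 01101000

4290939c39f61272d068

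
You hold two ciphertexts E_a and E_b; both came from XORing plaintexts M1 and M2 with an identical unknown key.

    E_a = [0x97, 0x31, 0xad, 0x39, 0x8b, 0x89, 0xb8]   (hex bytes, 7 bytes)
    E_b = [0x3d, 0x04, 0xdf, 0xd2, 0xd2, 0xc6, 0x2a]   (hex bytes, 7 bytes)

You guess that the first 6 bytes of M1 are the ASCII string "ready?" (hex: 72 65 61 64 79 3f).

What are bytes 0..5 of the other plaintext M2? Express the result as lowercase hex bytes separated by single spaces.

d8 50 13 8f 20 70

First, E_a ⊕ E_b = (M1 ⊕ K) ⊕ (M2 ⊕ K) = M1 ⊕ M2, so the key drops out. Then M2 = (M1 ⊕ M2) ⊕ M1 over the first 6 bytes.
byte 0: (97 XOR 3d) XOR 72 = aa XOR 72 = d8
byte 1: (31 XOR 04) XOR 65 = 35 XOR 65 = 50
byte 2: (ad XOR df) XOR 61 = 72 XOR 61 = 13
byte 3: (39 XOR d2) XOR 64 = eb XOR 64 = 8f
byte 4: (8b XOR d2) XOR 79 = 59 XOR 79 = 20
byte 5: (89 XOR c6) XOR 3f = 4f XOR 3f = 70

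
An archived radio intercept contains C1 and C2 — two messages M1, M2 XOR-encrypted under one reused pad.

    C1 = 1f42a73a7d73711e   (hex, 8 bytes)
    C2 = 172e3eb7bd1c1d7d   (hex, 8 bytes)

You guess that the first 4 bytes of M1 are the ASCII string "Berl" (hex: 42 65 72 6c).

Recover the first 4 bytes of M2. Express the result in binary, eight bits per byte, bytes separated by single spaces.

First, C1 ⊕ C2 = (M1 ⊕ K) ⊕ (M2 ⊕ K) = M1 ⊕ M2, so the key drops out. Then M2 = (M1 ⊕ M2) ⊕ M1 over the first 4 bytes.
byte 0: (1f ^ 17) ^ 42 = 08 ^ 42 = 4a
byte 1: (42 ^ 2e) ^ 65 = 6c ^ 65 = 09
byte 2: (a7 ^ 3e) ^ 72 = 99 ^ 72 = eb
byte 3: (3a ^ b7) ^ 6c = 8d ^ 6c = e1

01001010 00001001 11101011 11100001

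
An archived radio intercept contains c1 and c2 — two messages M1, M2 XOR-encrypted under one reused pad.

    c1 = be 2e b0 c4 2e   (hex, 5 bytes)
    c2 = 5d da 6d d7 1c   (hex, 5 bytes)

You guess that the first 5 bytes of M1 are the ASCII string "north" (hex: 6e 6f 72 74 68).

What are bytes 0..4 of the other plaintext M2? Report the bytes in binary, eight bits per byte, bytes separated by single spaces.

10001101 10011011 10101111 01100111 01011010

First, c1 ⊕ c2 = (M1 ⊕ K) ⊕ (M2 ⊕ K) = M1 ⊕ M2, so the key drops out. Then M2 = (M1 ⊕ M2) ⊕ M1 over the first 5 bytes.
byte 0: (be ^ 5d) ^ 6e = e3 ^ 6e = 8d
byte 1: (2e ^ da) ^ 6f = f4 ^ 6f = 9b
byte 2: (b0 ^ 6d) ^ 72 = dd ^ 72 = af
byte 3: (c4 ^ d7) ^ 74 = 13 ^ 74 = 67
byte 4: (2e ^ 1c) ^ 68 = 32 ^ 68 = 5a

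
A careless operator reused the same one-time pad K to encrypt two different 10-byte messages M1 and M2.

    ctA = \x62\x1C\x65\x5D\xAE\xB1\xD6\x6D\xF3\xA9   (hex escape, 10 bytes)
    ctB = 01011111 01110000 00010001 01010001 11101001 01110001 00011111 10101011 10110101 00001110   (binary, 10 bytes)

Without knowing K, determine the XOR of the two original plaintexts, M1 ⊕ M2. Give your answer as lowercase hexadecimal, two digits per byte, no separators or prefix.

ctA ⊕ ctB = (M1 ⊕ K) ⊕ (M2 ⊕ K) = M1 ⊕ M2 — the shared key cancels under XOR.
byte 0:  98 ⊕  95 =  61
byte 1:  28 ⊕ 112 = 108
byte 2: 101 ⊕  17 = 116
byte 3:  93 ⊕  81 =  12
byte 4: 174 ⊕ 233 =  71
byte 5: 177 ⊕ 113 = 192
byte 6: 214 ⊕  31 = 201
byte 7: 109 ⊕ 171 = 198
byte 8: 243 ⊕ 181 =  70
byte 9: 169 ⊕  14 = 167

3d6c740c47c0c9c646a7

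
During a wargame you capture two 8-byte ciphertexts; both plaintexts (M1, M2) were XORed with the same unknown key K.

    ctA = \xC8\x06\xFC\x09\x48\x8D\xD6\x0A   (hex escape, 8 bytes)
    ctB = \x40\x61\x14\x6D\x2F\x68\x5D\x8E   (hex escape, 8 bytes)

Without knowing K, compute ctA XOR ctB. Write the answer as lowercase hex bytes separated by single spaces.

88 67 e8 64 67 e5 8b 84

ctA ⊕ ctB = (M1 ⊕ K) ⊕ (M2 ⊕ K) = M1 ⊕ M2 — the shared key cancels under XOR.
c8 ⊕ 40 = 88
06 ⊕ 61 = 67
fc ⊕ 14 = e8
09 ⊕ 6d = 64
48 ⊕ 2f = 67
8d ⊕ 68 = e5
d6 ⊕ 5d = 8b
0a ⊕ 8e = 84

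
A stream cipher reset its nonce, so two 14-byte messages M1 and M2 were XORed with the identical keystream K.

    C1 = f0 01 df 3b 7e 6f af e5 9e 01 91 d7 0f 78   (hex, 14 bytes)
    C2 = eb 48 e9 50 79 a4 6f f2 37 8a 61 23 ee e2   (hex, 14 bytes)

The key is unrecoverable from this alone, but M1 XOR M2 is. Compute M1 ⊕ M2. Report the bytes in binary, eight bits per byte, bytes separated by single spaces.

C1 ⊕ C2 = (M1 ⊕ K) ⊕ (M2 ⊕ K) = M1 ⊕ M2 — the shared key cancels under XOR.
f0 xor eb = 1b
01 xor 48 = 49
df xor e9 = 36
3b xor 50 = 6b
7e xor 79 = 07
6f xor a4 = cb
af xor 6f = c0
e5 xor f2 = 17
9e xor 37 = a9
01 xor 8a = 8b
91 xor 61 = f0
d7 xor 23 = f4
0f xor ee = e1
78 xor e2 = 9a

00011011 01001001 00110110 01101011 00000111 11001011 11000000 00010111 10101001 10001011 11110000 11110100 11100001 10011010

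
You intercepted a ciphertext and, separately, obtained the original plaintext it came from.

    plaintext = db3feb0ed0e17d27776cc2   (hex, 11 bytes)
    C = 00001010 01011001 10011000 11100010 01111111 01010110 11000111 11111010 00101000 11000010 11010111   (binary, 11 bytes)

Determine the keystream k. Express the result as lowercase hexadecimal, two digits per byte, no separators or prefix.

d16673ecafb7badd5fae15

Since C = plaintext ⊕ k, XORing both sides with plaintext gives k = plaintext ⊕ C.
db xor 0a = d1
3f xor 59 = 66
eb xor 98 = 73
0e xor e2 = ec
d0 xor 7f = af
e1 xor 56 = b7
7d xor c7 = ba
27 xor fa = dd
77 xor 28 = 5f
6c xor c2 = ae
c2 xor d7 = 15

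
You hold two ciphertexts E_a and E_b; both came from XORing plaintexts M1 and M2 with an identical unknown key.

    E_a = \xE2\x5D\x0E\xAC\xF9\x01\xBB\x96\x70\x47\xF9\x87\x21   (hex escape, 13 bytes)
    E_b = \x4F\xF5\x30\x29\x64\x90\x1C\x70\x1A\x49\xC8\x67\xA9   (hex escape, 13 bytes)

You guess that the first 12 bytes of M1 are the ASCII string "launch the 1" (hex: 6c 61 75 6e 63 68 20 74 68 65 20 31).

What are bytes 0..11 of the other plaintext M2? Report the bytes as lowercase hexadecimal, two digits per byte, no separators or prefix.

c1c94bebfef98792026b11d1

First, E_a ⊕ E_b = (M1 ⊕ K) ⊕ (M2 ⊕ K) = M1 ⊕ M2, so the key drops out. Then M2 = (M1 ⊕ M2) ⊕ M1 over the first 12 bytes.
byte 0: (e2 xor 4f) xor 6c = ad xor 6c = c1
byte 1: (5d xor f5) xor 61 = a8 xor 61 = c9
byte 2: (0e xor 30) xor 75 = 3e xor 75 = 4b
byte 3: (ac xor 29) xor 6e = 85 xor 6e = eb
byte 4: (f9 xor 64) xor 63 = 9d xor 63 = fe
byte 5: (01 xor 90) xor 68 = 91 xor 68 = f9
byte 6: (bb xor 1c) xor 20 = a7 xor 20 = 87
byte 7: (96 xor 70) xor 74 = e6 xor 74 = 92
byte 8: (70 xor 1a) xor 68 = 6a xor 68 = 02
byte 9: (47 xor 49) xor 65 = 0e xor 65 = 6b
byte 10: (f9 xor c8) xor 20 = 31 xor 20 = 11
byte 11: (87 xor 67) xor 31 = e0 xor 31 = d1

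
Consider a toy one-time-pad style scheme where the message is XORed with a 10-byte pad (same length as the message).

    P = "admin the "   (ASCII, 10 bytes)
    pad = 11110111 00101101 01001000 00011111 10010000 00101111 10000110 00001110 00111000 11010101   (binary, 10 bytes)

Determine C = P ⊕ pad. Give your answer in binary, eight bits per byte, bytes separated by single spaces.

01100001 xor 11110111 = 10010110
01100100 xor 00101101 = 01001001
01101101 xor 01001000 = 00100101
01101001 xor 00011111 = 01110110
01101110 xor 10010000 = 11111110
00100000 xor 00101111 = 00001111
01110100 xor 10000110 = 11110010
01101000 xor 00001110 = 01100110
01100101 xor 00111000 = 01011101
00100000 xor 11010101 = 11110101

10010110 01001001 00100101 01110110 11111110 00001111 11110010 01100110 01011101 11110101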